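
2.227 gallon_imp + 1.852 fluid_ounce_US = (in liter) 10.18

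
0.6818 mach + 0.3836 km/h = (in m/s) 232.3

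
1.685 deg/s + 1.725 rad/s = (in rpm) 16.75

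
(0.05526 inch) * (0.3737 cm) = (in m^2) 5.245e-06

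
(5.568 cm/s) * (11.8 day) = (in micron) 5.677e+10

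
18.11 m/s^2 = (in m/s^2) 18.11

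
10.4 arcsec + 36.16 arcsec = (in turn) 3.593e-05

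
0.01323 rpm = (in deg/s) 0.07938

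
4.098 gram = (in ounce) 0.1446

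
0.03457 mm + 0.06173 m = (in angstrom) 6.176e+08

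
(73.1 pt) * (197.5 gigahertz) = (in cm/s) 5.093e+11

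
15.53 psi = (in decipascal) 1.071e+06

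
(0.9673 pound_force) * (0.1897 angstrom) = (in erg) 0.0008162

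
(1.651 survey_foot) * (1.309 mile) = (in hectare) 0.106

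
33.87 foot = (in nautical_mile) 0.005574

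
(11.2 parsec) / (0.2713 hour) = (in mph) 7.915e+14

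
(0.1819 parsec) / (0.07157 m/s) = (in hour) 2.178e+13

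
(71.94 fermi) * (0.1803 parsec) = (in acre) 0.0989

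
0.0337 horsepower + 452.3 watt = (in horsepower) 0.6402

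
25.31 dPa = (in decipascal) 25.31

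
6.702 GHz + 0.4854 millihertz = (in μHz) 6.702e+15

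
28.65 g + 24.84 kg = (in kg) 24.87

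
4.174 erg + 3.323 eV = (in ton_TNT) 9.976e-17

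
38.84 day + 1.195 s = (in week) 5.549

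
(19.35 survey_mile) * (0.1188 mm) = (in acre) 0.0009142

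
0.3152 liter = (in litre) 0.3152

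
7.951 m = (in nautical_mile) 0.004293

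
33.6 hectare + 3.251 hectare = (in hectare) 36.85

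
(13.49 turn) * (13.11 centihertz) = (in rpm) 106.1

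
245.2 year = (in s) 7.733e+09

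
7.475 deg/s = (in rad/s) 0.1305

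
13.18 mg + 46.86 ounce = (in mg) 1.328e+06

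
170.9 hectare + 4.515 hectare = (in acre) 433.5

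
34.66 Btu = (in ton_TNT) 8.74e-06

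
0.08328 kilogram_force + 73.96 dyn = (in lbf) 0.1838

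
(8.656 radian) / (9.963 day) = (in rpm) 9.603e-05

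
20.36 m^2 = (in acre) 0.005031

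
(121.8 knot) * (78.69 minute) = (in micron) 2.958e+11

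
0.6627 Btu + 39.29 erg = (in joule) 699.2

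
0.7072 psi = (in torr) 36.57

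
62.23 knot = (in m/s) 32.01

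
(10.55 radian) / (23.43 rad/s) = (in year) 1.428e-08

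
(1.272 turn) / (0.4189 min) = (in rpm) 3.037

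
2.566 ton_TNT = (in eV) 6.701e+28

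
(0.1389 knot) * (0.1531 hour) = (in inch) 1551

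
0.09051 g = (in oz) 0.003193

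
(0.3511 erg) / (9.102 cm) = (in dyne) 0.03857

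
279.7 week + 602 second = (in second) 1.692e+08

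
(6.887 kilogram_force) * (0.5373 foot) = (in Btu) 0.01048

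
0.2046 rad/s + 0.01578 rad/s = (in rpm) 2.104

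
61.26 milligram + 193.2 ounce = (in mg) 5.477e+06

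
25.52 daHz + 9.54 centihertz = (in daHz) 25.53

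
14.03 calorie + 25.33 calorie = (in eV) 1.028e+21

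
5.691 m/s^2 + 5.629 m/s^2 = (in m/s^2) 11.32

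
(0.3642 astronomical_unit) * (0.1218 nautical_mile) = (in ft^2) 1.323e+14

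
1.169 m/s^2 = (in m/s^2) 1.169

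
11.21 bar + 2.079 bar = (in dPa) 1.329e+07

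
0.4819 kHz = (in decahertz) 48.19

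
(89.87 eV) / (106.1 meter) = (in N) 1.357e-19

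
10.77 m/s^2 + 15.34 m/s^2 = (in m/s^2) 26.11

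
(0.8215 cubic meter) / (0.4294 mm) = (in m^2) 1913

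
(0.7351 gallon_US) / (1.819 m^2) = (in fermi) 1.53e+12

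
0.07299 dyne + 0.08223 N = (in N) 0.08223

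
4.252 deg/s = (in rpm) 0.7087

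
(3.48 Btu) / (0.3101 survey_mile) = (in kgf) 0.7502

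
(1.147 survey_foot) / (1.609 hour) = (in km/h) 0.0002173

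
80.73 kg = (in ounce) 2848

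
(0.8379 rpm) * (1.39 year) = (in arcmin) 1.322e+10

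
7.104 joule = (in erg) 7.104e+07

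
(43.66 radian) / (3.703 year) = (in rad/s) 3.739e-07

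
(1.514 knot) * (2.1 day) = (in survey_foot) 4.636e+05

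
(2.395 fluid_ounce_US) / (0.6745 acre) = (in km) 2.595e-11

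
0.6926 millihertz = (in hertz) 0.0006926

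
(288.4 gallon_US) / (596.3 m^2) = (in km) 1.831e-06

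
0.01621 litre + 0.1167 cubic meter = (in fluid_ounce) 3947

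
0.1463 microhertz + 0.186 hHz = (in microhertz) 1.86e+07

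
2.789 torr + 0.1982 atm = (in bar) 0.2045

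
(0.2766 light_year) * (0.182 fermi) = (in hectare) 4.763e-05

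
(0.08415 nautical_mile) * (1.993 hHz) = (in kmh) 1.118e+05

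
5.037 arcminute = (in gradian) 0.09328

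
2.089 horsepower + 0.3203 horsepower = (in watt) 1797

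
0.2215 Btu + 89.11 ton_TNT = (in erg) 3.728e+18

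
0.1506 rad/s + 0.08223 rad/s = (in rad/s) 0.2328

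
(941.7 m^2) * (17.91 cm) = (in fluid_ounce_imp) 5.936e+06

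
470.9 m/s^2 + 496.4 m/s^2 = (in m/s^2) 967.3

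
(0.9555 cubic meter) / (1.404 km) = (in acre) 1.682e-07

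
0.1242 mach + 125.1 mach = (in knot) 8.288e+04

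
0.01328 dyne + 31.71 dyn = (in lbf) 7.132e-05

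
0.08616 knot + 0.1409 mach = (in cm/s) 4802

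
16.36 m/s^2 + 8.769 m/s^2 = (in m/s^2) 25.13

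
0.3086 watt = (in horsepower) 0.0004138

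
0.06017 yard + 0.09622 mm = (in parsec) 1.786e-18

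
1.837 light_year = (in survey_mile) 1.08e+13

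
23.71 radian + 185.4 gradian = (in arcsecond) 5.491e+06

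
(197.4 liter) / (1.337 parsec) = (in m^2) 4.785e-18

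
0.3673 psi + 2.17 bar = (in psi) 31.84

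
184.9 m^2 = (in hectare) 0.01849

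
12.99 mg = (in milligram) 12.99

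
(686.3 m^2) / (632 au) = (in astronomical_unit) 4.852e-23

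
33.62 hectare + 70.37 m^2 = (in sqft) 3.62e+06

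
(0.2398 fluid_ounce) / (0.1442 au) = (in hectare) 3.287e-20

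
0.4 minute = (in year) 7.61e-07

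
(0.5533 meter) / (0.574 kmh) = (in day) 4.016e-05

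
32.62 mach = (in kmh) 3.999e+04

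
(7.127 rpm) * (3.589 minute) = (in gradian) 1.023e+04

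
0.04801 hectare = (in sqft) 5168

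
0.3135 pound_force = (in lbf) 0.3135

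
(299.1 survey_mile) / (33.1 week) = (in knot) 0.04674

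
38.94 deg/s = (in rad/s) 0.6796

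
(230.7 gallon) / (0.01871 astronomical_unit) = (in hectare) 3.12e-14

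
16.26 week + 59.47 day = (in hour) 4159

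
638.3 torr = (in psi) 12.34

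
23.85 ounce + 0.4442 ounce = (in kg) 0.6887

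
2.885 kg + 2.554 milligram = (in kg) 2.885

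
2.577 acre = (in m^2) 1.043e+04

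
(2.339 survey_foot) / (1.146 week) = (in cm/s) 0.0001029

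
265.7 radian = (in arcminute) 9.134e+05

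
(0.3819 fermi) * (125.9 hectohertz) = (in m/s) 4.808e-12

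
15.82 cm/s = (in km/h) 0.5695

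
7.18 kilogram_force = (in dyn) 7.041e+06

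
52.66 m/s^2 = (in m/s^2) 52.66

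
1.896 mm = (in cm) 0.1896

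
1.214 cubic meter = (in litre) 1214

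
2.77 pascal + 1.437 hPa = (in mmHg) 1.099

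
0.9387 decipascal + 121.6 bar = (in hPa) 1.216e+05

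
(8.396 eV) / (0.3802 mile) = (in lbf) 4.942e-22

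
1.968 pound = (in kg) 0.8927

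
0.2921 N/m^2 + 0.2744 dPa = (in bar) 3.195e-06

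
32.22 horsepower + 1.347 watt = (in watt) 2.403e+04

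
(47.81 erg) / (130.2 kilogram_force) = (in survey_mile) 2.327e-12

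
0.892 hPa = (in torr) 0.6691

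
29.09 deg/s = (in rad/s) 0.5077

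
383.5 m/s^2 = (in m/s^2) 383.5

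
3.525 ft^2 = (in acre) 8.092e-05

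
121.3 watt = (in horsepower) 0.1627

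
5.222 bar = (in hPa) 5222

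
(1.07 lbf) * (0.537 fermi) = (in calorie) 6.109e-16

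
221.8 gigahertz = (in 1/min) 1.331e+13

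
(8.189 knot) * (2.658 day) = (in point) 2.742e+09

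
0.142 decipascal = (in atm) 1.401e-07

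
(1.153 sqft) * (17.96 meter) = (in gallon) 508.2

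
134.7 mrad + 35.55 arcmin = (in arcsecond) 2.992e+04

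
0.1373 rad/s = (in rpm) 1.311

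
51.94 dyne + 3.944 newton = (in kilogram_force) 0.4022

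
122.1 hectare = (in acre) 301.7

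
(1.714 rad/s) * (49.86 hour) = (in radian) 3.077e+05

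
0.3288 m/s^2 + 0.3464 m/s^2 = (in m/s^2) 0.6752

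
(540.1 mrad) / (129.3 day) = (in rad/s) 4.835e-08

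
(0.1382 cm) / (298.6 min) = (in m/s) 7.714e-08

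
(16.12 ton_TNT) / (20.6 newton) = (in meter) 3.274e+09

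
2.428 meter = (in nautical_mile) 0.001311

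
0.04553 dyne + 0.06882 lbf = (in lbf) 0.06882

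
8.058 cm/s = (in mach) 0.0002367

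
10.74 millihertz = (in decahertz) 0.001074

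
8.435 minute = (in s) 506.1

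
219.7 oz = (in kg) 6.228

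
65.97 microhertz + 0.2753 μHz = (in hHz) 6.625e-07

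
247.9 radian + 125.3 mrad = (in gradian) 1.579e+04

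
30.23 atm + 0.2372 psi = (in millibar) 3.065e+04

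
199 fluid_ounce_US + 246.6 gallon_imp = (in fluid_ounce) 3.811e+04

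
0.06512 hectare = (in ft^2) 7009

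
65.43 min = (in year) 0.0001245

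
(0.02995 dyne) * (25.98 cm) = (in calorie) 1.86e-08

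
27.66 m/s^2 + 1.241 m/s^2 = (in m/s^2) 28.9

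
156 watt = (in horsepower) 0.2092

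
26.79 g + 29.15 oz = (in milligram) 8.532e+05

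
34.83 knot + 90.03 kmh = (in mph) 96.02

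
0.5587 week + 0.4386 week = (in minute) 1.005e+04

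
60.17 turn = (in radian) 378.1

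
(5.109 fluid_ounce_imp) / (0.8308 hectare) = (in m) 1.747e-08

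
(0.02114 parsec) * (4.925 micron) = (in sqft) 3.458e+10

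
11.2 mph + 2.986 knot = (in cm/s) 654.3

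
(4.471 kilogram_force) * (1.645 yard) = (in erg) 6.595e+08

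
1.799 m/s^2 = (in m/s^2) 1.799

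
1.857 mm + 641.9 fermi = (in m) 0.001857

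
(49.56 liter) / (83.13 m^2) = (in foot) 0.001956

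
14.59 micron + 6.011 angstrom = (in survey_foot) 4.787e-05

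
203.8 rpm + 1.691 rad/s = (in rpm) 219.9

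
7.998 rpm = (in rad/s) 0.8375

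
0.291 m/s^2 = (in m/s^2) 0.291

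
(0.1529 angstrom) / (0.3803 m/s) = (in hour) 1.117e-14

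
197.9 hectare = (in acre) 489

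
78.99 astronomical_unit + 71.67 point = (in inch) 4.652e+14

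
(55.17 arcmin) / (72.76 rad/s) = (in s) 0.0002206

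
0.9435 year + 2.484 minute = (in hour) 8265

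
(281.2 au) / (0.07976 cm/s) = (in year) 1.672e+09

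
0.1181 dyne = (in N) 1.181e-06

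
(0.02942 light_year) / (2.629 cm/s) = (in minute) 1.765e+14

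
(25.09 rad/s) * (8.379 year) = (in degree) 3.799e+11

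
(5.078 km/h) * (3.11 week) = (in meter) 2.653e+06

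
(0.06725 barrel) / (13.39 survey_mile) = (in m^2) 4.962e-07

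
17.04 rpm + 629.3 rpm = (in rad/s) 67.68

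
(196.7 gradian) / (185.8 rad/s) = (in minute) 0.0002772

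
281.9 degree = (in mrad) 4920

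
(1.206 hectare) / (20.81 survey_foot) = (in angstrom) 1.901e+13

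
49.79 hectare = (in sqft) 5.359e+06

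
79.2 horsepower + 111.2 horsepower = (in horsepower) 190.4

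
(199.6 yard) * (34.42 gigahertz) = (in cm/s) 6.282e+14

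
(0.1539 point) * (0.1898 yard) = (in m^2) 9.423e-06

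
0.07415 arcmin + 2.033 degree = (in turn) 0.005651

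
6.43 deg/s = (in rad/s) 0.1122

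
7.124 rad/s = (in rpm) 68.03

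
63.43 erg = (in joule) 6.343e-06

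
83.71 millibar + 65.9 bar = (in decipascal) 6.598e+07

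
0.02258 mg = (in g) 2.258e-05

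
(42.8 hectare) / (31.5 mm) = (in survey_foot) 4.458e+07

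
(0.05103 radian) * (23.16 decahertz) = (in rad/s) 11.82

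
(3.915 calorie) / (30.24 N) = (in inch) 21.33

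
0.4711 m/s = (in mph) 1.054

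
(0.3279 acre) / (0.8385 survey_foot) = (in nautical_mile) 2.803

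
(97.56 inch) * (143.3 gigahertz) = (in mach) 1.043e+09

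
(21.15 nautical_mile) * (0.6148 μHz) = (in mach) 7.072e-05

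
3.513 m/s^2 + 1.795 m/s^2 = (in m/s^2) 5.308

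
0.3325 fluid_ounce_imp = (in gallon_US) 0.002496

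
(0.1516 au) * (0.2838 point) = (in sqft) 2.444e+07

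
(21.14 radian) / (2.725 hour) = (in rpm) 0.02058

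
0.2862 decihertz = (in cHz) 2.862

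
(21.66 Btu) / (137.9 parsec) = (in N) 5.371e-15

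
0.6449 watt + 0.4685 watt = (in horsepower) 0.001493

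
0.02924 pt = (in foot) 3.384e-05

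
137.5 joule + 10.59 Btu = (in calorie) 2703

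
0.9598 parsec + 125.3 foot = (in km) 2.962e+13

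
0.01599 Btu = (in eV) 1.053e+20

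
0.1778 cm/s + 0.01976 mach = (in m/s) 6.73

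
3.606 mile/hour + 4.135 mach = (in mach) 4.14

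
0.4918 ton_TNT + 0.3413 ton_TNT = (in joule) 3.486e+09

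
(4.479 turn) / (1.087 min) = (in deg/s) 24.72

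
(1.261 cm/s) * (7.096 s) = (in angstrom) 8.948e+08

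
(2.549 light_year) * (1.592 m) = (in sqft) 4.132e+17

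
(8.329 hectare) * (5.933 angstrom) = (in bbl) 0.0003108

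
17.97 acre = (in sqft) 7.828e+05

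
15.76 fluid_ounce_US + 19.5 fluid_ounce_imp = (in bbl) 0.006416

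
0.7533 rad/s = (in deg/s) 43.16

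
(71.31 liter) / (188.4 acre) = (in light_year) 9.886e-24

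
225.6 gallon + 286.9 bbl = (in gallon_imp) 1.022e+04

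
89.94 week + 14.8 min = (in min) 9.066e+05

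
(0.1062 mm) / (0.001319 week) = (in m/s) 1.331e-07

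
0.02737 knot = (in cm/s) 1.408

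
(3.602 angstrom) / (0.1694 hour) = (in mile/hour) 1.321e-12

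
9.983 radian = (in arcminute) 3.432e+04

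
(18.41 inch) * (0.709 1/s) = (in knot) 0.6445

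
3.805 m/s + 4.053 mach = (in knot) 2690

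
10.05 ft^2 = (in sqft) 10.05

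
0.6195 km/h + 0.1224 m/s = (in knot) 0.5724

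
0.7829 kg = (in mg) 7.829e+05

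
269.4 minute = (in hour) 4.49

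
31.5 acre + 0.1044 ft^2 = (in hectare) 12.75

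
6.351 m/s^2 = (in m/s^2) 6.351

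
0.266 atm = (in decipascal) 2.695e+05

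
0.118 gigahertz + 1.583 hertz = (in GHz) 0.118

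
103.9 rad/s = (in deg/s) 5953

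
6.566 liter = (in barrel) 0.0413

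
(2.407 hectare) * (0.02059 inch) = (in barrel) 79.18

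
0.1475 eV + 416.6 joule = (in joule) 416.6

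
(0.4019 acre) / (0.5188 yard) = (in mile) 2.13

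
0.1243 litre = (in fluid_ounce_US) 4.203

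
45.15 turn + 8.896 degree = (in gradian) 1.807e+04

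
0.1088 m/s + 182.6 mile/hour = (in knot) 158.9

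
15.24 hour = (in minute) 914.4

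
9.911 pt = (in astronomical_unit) 2.337e-14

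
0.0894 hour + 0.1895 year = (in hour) 1660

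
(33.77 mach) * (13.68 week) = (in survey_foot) 3.121e+11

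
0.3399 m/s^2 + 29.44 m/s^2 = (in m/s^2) 29.78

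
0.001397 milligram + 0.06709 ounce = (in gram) 1.902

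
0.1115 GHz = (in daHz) 1.115e+07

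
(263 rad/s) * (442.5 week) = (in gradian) 4.481e+12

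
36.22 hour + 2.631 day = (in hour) 99.36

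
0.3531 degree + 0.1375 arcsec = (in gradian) 0.3924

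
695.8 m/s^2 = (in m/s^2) 695.8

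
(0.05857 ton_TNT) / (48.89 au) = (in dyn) 3.351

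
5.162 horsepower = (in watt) 3849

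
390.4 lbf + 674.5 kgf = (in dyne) 8.351e+08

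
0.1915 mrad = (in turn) 3.048e-05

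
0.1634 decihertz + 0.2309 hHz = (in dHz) 231.1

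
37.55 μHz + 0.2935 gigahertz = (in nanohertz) 2.935e+17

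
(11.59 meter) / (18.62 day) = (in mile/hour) 1.612e-05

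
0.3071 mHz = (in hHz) 3.071e-06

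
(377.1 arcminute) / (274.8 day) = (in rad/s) 4.62e-09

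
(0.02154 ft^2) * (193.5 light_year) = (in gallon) 9.678e+17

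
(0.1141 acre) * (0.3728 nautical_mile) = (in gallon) 8.422e+07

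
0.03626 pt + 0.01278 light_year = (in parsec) 0.003918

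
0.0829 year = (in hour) 726.2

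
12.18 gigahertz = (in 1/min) 7.308e+11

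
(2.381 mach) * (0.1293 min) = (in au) 4.204e-08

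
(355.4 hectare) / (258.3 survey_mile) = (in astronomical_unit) 5.715e-11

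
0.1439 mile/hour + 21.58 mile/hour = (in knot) 18.88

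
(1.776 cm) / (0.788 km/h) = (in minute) 0.001352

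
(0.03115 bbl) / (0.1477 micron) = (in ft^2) 3.609e+05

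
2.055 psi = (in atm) 0.1398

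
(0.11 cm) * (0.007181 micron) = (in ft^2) 8.503e-11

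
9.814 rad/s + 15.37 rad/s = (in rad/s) 25.18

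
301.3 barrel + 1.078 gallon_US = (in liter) 4.791e+04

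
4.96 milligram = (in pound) 1.093e-05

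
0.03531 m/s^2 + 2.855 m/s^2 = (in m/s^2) 2.89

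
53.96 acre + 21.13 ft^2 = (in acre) 53.96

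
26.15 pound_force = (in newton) 116.3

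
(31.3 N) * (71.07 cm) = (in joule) 22.24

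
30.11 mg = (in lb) 6.638e-05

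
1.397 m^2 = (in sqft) 15.04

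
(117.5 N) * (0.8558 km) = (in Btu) 95.31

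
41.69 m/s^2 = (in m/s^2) 41.69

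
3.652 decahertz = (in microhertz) 3.652e+07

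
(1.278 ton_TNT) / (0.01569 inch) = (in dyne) 1.342e+18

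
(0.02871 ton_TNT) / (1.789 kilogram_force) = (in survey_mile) 4254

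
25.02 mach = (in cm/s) 8.519e+05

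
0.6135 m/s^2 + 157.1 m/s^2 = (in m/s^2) 157.7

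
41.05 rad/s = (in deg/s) 2352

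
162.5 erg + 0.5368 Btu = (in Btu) 0.5368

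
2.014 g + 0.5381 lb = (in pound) 0.5425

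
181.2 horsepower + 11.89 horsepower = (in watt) 1.44e+05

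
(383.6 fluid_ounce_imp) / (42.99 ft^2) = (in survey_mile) 1.696e-06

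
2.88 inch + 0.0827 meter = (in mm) 155.9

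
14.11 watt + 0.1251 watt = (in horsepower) 0.01909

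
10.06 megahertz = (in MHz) 10.06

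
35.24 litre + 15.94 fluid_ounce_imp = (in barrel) 0.2245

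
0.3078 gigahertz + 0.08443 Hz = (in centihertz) 3.078e+10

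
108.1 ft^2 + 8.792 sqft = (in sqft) 116.9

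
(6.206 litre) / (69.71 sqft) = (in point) 2.716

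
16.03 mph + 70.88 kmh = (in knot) 52.2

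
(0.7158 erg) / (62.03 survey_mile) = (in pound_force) 1.612e-13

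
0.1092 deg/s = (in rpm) 0.0182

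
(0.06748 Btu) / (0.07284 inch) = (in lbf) 8651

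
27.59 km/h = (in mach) 0.02251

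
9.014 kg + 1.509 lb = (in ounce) 342.1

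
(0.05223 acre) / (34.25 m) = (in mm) 6171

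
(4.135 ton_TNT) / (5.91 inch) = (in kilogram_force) 1.175e+10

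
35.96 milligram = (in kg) 3.596e-05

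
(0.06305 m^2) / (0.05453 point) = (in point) 9.291e+06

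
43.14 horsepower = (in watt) 3.217e+04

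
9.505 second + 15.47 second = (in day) 0.0002891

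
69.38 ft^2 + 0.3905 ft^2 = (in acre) 0.001602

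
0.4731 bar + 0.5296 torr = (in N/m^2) 4.738e+04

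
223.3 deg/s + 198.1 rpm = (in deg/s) 1412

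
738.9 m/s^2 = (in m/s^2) 738.9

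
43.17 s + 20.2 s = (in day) 0.0007334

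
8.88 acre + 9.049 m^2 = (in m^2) 3.595e+04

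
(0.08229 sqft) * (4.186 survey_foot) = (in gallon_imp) 2.146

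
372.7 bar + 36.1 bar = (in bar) 408.8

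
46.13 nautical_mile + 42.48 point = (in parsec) 2.769e-12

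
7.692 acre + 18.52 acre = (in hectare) 10.61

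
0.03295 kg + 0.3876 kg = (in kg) 0.4205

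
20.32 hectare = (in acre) 50.21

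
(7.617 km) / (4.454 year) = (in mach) 1.593e-07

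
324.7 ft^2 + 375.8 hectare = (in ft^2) 4.045e+07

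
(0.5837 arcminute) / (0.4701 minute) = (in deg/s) 0.0003449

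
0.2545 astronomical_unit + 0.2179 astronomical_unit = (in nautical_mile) 3.816e+07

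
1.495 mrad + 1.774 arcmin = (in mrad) 2.011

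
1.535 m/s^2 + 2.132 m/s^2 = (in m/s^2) 3.667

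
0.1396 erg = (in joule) 1.396e-08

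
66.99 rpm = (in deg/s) 401.9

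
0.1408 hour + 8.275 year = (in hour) 7.249e+04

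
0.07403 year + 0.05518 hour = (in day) 27.02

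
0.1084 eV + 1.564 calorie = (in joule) 6.544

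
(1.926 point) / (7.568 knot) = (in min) 2.909e-06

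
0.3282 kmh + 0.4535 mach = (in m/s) 154.5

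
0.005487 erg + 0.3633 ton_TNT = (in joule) 1.52e+09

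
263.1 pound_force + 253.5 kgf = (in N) 3656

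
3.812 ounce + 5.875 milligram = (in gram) 108.1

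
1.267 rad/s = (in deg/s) 72.59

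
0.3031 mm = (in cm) 0.03031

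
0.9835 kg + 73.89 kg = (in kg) 74.87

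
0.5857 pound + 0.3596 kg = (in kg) 0.6253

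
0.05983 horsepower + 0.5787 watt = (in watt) 45.19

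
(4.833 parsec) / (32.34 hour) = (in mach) 3.762e+09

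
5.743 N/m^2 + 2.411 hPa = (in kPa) 0.2468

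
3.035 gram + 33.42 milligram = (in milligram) 3068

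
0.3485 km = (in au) 2.33e-09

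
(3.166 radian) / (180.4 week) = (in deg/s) 1.663e-06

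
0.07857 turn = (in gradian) 31.43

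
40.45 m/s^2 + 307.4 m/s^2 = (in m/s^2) 347.8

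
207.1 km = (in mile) 128.7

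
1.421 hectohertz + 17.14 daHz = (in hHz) 3.135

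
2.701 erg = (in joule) 2.701e-07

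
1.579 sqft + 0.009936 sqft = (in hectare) 1.476e-05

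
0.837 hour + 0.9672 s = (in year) 9.558e-05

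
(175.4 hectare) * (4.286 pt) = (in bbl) 1.668e+04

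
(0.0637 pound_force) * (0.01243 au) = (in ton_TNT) 0.1259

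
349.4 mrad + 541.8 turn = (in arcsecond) 7.022e+08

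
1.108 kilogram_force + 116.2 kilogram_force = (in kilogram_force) 117.3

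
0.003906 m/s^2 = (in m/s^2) 0.003906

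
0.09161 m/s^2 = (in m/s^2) 0.09161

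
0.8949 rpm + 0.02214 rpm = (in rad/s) 0.09603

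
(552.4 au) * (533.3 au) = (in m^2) 6.593e+27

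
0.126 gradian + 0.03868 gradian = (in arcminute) 8.893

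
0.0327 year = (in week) 1.705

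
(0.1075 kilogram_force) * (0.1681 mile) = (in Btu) 0.2703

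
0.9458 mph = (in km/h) 1.522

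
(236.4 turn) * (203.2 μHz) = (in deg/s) 17.29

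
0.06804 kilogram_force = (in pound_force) 0.15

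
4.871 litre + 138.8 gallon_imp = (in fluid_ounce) 2.15e+04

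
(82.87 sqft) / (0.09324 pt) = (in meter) 2.341e+05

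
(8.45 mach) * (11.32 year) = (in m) 1.027e+12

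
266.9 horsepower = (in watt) 1.99e+05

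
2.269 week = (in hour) 381.2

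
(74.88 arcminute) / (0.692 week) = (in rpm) 4.97e-07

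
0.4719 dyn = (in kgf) 4.812e-07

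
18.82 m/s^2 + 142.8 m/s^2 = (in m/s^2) 161.6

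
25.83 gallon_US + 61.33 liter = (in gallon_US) 42.03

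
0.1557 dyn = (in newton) 1.557e-06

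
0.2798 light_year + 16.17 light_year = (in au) 1.04e+06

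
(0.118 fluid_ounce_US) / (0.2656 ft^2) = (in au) 9.454e-16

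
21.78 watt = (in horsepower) 0.02921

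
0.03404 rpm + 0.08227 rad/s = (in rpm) 0.8197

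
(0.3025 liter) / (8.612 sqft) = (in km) 3.781e-07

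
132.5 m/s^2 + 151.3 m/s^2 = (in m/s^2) 283.8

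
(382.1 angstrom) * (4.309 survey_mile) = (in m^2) 0.000265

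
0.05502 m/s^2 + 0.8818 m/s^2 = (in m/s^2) 0.9368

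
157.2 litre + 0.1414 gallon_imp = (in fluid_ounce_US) 5337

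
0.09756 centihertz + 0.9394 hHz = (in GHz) 9.394e-08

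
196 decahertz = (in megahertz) 0.00196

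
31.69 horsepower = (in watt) 2.363e+04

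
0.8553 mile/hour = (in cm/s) 38.24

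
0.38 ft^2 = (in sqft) 0.38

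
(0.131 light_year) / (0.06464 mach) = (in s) 5.631e+13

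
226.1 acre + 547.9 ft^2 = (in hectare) 91.5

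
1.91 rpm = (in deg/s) 11.46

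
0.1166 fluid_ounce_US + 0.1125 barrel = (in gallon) 4.726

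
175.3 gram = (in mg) 1.753e+05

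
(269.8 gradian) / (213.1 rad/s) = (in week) 3.288e-08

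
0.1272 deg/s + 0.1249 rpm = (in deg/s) 0.8766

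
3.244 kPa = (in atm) 0.03202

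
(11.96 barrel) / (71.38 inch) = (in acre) 0.0002592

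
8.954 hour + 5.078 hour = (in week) 0.08352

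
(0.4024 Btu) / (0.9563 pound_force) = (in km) 0.09981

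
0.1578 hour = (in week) 0.0009393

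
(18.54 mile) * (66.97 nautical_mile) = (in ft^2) 3.983e+10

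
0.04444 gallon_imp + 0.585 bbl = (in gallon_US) 24.62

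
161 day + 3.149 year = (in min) 1.887e+06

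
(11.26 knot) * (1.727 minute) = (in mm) 6.002e+05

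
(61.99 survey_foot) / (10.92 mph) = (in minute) 0.06451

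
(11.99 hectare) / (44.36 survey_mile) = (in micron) 1.679e+06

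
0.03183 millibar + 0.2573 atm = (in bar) 0.2607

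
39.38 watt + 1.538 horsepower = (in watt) 1186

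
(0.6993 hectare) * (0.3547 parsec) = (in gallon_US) 2.022e+22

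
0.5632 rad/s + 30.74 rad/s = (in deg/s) 1794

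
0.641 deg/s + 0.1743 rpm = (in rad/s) 0.02944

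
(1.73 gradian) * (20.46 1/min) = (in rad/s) 0.009267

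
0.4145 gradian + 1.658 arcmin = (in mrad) 6.993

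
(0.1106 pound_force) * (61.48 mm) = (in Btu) 2.867e-05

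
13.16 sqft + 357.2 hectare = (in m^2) 3.572e+06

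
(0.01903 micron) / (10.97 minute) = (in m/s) 2.891e-11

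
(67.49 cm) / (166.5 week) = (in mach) 1.968e-11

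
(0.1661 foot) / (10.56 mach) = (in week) 2.328e-11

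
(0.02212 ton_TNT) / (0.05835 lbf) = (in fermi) 3.566e+23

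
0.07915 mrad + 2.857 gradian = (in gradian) 2.862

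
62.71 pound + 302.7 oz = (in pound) 81.63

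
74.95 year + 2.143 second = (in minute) 3.939e+07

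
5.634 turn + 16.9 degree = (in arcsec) 7.363e+06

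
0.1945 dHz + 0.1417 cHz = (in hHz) 0.0002087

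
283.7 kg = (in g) 2.837e+05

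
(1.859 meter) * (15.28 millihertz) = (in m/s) 0.02841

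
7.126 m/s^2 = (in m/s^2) 7.126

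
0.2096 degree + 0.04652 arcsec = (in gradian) 0.2329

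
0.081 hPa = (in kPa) 0.0081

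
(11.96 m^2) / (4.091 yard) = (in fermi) 3.197e+15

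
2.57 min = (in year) 4.89e-06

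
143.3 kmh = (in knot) 77.38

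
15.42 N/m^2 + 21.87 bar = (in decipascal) 2.187e+07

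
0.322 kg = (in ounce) 11.36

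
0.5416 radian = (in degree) 31.03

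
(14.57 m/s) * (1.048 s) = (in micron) 1.527e+07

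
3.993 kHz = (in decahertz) 399.3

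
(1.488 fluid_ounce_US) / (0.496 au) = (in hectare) 5.931e-20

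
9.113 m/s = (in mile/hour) 20.39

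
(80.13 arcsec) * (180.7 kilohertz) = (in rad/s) 70.2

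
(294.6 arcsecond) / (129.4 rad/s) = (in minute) 1.84e-07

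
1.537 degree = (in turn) 0.004269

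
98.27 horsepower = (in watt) 7.328e+04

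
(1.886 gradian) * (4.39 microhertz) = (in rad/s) 1.301e-07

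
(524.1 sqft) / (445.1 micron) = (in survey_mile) 67.97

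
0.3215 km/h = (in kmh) 0.3215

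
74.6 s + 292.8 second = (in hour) 0.1021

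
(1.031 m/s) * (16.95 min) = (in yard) 1147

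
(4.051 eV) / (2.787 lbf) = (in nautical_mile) 2.827e-23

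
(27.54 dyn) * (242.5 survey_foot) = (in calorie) 0.004865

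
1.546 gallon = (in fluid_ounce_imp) 206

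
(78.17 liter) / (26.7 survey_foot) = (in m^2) 0.009605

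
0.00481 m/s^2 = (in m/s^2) 0.00481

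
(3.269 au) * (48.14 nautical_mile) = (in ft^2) 4.693e+17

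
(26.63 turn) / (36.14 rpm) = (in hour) 0.01228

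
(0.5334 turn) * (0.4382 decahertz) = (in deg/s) 841.4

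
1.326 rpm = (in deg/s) 7.956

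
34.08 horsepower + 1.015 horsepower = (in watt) 2.617e+04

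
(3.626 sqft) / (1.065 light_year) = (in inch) 1.316e-15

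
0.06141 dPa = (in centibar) 6.141e-06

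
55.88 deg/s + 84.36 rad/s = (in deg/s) 4889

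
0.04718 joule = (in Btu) 4.472e-05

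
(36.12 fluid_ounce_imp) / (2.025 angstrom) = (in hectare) 506.8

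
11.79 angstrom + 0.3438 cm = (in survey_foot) 0.01128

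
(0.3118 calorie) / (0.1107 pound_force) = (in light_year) 2.8e-16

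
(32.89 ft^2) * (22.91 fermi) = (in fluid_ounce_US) 2.367e-09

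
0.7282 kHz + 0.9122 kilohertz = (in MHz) 0.00164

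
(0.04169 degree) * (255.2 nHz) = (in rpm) 1.773e-09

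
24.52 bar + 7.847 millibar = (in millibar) 2.453e+04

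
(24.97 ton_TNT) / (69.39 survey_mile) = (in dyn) 9.355e+10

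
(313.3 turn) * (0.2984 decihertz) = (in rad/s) 58.74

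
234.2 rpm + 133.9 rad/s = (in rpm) 1513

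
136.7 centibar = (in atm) 1.349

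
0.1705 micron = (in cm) 1.705e-05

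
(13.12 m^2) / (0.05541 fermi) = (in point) 6.712e+20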